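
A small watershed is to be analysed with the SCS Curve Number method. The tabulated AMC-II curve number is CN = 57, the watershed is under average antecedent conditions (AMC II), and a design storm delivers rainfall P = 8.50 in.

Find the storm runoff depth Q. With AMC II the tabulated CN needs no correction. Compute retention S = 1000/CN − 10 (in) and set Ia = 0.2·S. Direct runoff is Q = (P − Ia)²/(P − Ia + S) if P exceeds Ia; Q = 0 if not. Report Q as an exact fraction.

Q = 635209/188898 in ≈ 3.363 in

AMC II — tabulated CN = 57 applies directly.
Retention S: 1000/CN − 10 with CN=57.000 → S = 430/57 ≈ 7.544 in
Ia = 0.2·(430/57) = 86/57 in ≈ 1.509 in
P − Ia = 8.500 − 1.509 = 797/114 ≈ 6.991 in (> 0, runoff occurs)
Runoff Q = (P−Ia)²/(P−Ia+S) = (6.991)²/(6.991+7.544) = 635209/188898 ≈ 3.363 in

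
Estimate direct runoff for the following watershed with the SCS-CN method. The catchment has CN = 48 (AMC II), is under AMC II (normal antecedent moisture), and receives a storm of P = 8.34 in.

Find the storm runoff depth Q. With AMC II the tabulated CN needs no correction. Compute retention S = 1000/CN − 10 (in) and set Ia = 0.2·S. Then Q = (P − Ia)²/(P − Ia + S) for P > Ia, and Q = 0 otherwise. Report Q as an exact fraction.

Q = 428738/191325 in ≈ 2.241 in

CN(II) = 48; AMC II needs no correction.
Retention S: 1000/CN − 10 with CN=48.000 → S = 65/6 ≈ 10.833 in
Initial abstraction Ia = S/5 = (65/6)/5 = 13/6 ≈ 2.167 in
Since P=8.340 > Ia=2.167: effective rainfall P−Ia = 463/75 in
Q: (463/75)² ÷ (2551/150) = 428738/191325 in (≈ 2.241 in)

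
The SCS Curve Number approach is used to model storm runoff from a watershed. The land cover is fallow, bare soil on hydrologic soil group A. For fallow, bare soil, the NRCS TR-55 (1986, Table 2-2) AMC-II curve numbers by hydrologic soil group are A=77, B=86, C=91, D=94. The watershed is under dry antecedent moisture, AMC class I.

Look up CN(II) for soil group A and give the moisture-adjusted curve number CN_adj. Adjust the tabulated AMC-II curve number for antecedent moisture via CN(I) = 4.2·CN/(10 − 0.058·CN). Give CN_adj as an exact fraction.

NRCS table: fallow, bare soil, soil group A → CN(II) = 77
Dry (AMC I): CN(I) = 4.2·77/(10 − 0.058·77) = (1617/5)/(2767/500) = 161700/2767 ≈ 58.439

CN_adj = 161700/2767 ≈ 58.439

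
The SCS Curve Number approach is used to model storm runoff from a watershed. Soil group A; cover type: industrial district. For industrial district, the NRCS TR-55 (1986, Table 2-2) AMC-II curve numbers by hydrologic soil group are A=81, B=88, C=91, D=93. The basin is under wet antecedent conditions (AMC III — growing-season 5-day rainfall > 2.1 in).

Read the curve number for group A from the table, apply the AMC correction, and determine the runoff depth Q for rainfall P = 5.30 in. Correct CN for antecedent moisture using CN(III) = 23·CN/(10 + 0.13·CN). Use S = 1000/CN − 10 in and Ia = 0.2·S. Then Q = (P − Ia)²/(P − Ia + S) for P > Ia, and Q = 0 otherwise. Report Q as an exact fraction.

Q = 9013413721/2122683570 in ≈ 4.246 in

NRCS table: industrial district, soil group A → CN(II) = 81
CN(III) from CN(II)=81: (23·81)/(10 + 0.13·81) = 186300/2053 ≈ 90.745
S = 1000/(186300/2053) − 10 = 1900/1863 in ≈ 1.020 in
Ia = 0.2·(1900/1863) = 380/1863 in ≈ 0.204 in
P − Ia = 5.300 − 0.204 = 94939/18630 ≈ 5.096 in (> 0, runoff occurs)
Q: (94939/18630)² ÷ (113939/18630) = 9013413721/2122683570 in (≈ 4.246 in)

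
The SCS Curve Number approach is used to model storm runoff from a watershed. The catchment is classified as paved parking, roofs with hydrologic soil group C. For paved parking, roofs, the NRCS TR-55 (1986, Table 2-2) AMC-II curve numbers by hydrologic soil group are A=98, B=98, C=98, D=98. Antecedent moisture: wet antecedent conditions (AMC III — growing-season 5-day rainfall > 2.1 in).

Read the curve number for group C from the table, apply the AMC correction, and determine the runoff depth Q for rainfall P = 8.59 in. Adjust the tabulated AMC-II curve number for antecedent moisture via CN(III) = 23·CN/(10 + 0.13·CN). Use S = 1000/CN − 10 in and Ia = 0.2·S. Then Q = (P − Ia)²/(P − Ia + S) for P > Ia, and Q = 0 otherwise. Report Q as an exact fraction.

NRCS table: paved parking, roofs, soil group C → CN(II) = 98
Wet (AMC III): CN(III) = 23·98/(10 + 0.13·98) = 2254/(1137/50) = 112700/1137 ≈ 99.120
Retention S: 1000/CN − 10 with CN=99.120 → S = 100/1127 ≈ 0.089 in
Initial abstraction Ia = S/5 = (100/1127)/5 = 20/1127 ≈ 0.018 in
Excess rainfall: 8.590 − 0.018 = 8.572 in; P > Ia so Q > 0
Q: (966093/112700)² ÷ (976093/112700) = 933335684649/110005681100 in (≈ 8.484 in)

Q = 933335684649/110005681100 in ≈ 8.484 in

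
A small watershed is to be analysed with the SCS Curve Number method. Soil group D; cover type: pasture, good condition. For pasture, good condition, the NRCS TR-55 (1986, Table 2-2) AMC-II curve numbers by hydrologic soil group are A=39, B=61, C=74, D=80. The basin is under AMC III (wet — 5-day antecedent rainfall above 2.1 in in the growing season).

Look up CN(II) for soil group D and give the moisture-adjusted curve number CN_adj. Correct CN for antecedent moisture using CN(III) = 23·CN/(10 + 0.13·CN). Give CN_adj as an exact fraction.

CN_adj = 4600/51 ≈ 90.196

NRCS table: pasture, good condition, soil group D → CN(II) = 80
CN(III) from CN(II)=80: (23·80)/(10 + 0.13·80) = 4600/51 ≈ 90.196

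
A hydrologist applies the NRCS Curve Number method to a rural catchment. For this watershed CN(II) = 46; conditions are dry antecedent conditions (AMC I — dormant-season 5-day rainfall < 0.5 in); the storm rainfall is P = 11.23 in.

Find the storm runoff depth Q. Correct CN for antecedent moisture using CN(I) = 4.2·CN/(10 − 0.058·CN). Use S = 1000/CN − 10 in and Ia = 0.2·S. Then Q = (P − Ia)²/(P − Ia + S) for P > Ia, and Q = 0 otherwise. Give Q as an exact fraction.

Q = 8245184809/8706928300 in ≈ 0.947 in

CN(I) from CN(II)=46: (4.2·46)/(10 − 0.058·46) = 16100/611 ≈ 26.350
S = 1000/(16100/611) − 10 = 4500/161 in ≈ 27.950 in
Ia = 0.2S: 0.2·27.950 = 5.590 in (exactly 900/161)
Excess rainfall: 11.230 − 5.590 = 5.640 in; P > Ia so Q > 0
Q: (90803/16100)² ÷ (540803/16100) = 8245184809/8706928300 in (≈ 0.947 in)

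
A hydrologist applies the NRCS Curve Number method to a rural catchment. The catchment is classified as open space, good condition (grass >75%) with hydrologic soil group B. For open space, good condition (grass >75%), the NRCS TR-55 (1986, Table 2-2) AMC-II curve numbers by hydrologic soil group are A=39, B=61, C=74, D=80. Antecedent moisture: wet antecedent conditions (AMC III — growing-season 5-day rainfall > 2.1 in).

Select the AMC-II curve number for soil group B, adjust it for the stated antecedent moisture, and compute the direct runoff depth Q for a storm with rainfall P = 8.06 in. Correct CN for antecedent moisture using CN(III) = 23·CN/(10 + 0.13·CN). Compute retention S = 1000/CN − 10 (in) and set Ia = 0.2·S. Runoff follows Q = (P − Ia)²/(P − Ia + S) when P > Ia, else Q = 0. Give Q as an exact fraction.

Q = 21315879637/3892833950 in ≈ 5.476 in

NRCS table: open space, good condition (grass >75%), soil group B → CN(II) = 61
Wet (AMC III): CN(III) = 23·61/(10 + 0.13·61) = 1403/(1793/100) = 140300/1793 ≈ 78.249
Retention S: 1000/CN − 10 with CN=78.249 → S = 3900/1403 ≈ 2.780 in
Ia = 0.2·(3900/1403) = 780/1403 in ≈ 0.556 in
Excess rainfall: 8.060 − 0.556 = 7.504 in; P > Ia so Q > 0
Q: (526409/70150)² ÷ (721409/70150) = 21315879637/3892833950 in (≈ 5.476 in)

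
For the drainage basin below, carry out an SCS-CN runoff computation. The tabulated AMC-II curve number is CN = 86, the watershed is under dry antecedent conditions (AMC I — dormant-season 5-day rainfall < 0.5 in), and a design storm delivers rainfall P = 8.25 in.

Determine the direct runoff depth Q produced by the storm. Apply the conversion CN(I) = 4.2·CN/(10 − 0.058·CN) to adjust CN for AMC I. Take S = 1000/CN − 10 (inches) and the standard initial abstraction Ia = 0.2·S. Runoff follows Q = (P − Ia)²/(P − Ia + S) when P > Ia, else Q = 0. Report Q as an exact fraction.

Q = 14876449/3022212 in ≈ 4.922 in

Adjust CN=86 to AMC I: 4.2·86/(10 − 0.058·86) → (1806/5) ÷ (1253/250) = 12900/179 ≈ 72.067
S = 1000/(12900/179) − 10 = 500/129 in ≈ 3.876 in
Initial abstraction Ia = S/5 = (500/129)/5 = 100/129 ≈ 0.775 in
P − Ia = 8.250 − 0.775 = 3857/516 ≈ 7.475 in (> 0, runoff occurs)
Q: (3857/516)² ÷ (5857/516) = 14876449/3022212 in (≈ 4.922 in)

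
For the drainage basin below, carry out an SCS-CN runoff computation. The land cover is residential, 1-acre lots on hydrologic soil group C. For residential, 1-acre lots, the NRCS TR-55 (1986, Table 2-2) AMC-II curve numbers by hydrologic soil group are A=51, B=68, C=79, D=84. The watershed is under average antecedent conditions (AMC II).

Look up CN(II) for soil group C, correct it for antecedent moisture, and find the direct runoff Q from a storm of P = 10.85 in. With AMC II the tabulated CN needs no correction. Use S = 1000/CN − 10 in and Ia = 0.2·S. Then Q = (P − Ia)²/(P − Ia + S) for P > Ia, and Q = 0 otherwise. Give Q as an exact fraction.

NRCS table: residential, 1-acre lots, soil group C → CN(II) = 79
Average conditions: CN = 79 (no AMC adjustment).
Max retention: S = 1000/79 − 10 = 210/79 in (≈ 2.658 in)
Ia = 0.2S: 0.2·2.658 = 0.532 in (exactly 42/79)
Since P=10.850 > Ia=0.532: effective rainfall P−Ia = 16303/1580 in
Q = (16303/1580)²/((16303/1580) + 210/79) = (265787809/2496400)/(20503/1580) = 37969687/4627820 in ≈ 8.205 in

Q = 37969687/4627820 in ≈ 8.205 in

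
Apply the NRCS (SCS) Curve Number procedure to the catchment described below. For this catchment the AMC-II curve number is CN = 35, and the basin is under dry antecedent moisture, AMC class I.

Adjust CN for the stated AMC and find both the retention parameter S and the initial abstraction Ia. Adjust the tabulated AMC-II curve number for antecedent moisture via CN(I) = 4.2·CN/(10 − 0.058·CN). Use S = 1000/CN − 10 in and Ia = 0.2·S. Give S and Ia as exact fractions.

S = 6500/147 in ≈ 44.218 in; Ia = 1300/147 in ≈ 8.844 in

CN(I) from CN(II)=35: (4.2·35)/(10 − 0.058·35) = 14700/797 ≈ 18.444
Max retention: S = 1000/(14700/797) − 10 = 6500/147 in (≈ 44.218 in)
Ia = 0.2S: 0.2·44.218 = 8.844 in (exactly 1300/147)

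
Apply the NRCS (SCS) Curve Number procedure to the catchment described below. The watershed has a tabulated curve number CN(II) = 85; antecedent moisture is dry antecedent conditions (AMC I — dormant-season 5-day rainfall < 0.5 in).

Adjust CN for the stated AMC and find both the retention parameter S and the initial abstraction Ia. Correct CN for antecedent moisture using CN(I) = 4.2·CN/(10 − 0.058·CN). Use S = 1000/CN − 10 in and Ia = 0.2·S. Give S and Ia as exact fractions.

S = 500/119 in ≈ 4.202 in; Ia = 100/119 in ≈ 0.840 in

CN(I) from CN(II)=85: (4.2·85)/(10 − 0.058·85) = 11900/169 ≈ 70.414
Retention S: 1000/CN − 10 with CN=70.414 → S = 500/119 ≈ 4.202 in
Initial abstraction Ia = S/5 = (500/119)/5 = 100/119 ≈ 0.840 in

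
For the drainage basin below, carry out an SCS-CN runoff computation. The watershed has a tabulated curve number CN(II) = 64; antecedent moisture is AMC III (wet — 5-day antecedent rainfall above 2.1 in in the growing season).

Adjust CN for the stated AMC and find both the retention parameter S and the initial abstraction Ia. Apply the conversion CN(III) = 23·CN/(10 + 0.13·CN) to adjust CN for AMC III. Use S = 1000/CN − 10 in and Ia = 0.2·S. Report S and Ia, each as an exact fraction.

S = 225/92 in ≈ 2.446 in; Ia = 45/92 in ≈ 0.489 in

CN(III) from CN(II)=64: (23·64)/(10 + 0.13·64) = 18400/229 ≈ 80.349
Max retention: S = 1000/(18400/229) − 10 = 225/92 in (≈ 2.446 in)
Ia = 0.2S: 0.2·2.446 = 0.489 in (exactly 45/92)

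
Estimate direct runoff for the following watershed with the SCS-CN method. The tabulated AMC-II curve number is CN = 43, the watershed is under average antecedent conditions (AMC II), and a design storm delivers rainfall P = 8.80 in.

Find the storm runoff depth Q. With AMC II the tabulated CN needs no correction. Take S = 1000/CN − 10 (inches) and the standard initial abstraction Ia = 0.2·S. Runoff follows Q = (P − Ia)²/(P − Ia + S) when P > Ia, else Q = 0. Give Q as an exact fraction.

Q = 436921/224245 in ≈ 1.948 in

AMC II — tabulated CN = 43 applies directly.
S = 1000/43 − 10 = 570/43 in ≈ 13.256 in
Ia = 0.2·(570/43) = 114/43 in ≈ 2.651 in
P − Ia = 8.800 − 2.651 = 1322/215 ≈ 6.149 in (> 0, runoff occurs)
Q = (1322/215)²/((1322/215) + 570/43) = (1747684/46225)/(4172/215) = 436921/224245 in ≈ 1.948 in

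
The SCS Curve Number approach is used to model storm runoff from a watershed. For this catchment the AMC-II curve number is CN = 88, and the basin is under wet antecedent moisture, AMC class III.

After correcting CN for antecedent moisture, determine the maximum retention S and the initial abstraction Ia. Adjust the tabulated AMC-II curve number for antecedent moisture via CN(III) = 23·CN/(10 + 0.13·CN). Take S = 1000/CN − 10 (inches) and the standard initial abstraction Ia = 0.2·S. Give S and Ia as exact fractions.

S = 150/253 in ≈ 0.593 in; Ia = 30/253 in ≈ 0.119 in

CN(III) from CN(II)=88: (23·88)/(10 + 0.13·88) = 6325/67 ≈ 94.403
S = 1000/(6325/67) − 10 = 150/253 in ≈ 0.593 in
Ia = 0.2S: 0.2·0.593 = 0.119 in (exactly 30/253)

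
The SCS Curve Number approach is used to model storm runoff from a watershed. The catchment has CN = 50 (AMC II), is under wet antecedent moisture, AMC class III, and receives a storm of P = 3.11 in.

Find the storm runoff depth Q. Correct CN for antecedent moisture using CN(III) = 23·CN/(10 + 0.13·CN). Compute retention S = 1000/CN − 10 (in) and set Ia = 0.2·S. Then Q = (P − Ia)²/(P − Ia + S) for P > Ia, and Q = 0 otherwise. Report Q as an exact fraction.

CN(III) from CN(II)=50: (23·50)/(10 + 0.13·50) = 2300/33 ≈ 69.697
S = 1000/(2300/33) − 10 = 100/23 in ≈ 4.348 in
Ia = 0.2S: 0.2·4.348 = 0.870 in (exactly 20/23)
Excess rainfall: 3.110 − 0.870 = 2.240 in; P > Ia so Q > 0
Q: (5153/2300)² ÷ (15153/2300) = 26553409/34851900 in (≈ 0.762 in)

Q = 26553409/34851900 in ≈ 0.762 in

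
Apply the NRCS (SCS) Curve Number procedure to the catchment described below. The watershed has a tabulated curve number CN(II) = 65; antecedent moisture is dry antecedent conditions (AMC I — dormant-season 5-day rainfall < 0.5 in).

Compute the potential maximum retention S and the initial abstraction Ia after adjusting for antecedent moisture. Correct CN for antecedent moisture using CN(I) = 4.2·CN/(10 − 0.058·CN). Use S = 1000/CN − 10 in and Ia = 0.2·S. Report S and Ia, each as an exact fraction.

Adjust CN=65 to AMC I: 4.2·65/(10 − 0.058·65) → 273 ÷ (623/100) = 3900/89 ≈ 43.820
S = 1000/(3900/89) − 10 = 500/39 in ≈ 12.821 in
Ia = 0.2·(500/39) = 100/39 in ≈ 2.564 in

S = 500/39 in ≈ 12.821 in; Ia = 100/39 in ≈ 2.564 in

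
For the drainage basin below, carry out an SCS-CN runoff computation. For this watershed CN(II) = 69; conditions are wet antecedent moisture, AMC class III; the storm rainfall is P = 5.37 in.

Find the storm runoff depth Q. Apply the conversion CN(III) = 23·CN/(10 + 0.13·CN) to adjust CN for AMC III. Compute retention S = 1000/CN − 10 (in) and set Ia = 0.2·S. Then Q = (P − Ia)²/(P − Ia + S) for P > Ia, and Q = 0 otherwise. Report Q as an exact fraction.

Q = 624446067961/174604755300 in ≈ 3.576 in

Wet (AMC III): CN(III) = 23·69/(10 + 0.13·69) = 1587/(1897/100) = 158700/1897 ≈ 83.658
S = 1000/(158700/1897) − 10 = 3100/1587 in ≈ 1.953 in
Ia = 0.2·(3100/1587) = 620/1587 in ≈ 0.391 in
P − Ia = 5.370 − 0.391 = 790219/158700 ≈ 4.979 in (> 0, runoff occurs)
Q = (790219/158700)²/((790219/158700) + 3100/1587) = (624446067961/25185690000)/(1100219/158700) = 624446067961/174604755300 in ≈ 3.576 in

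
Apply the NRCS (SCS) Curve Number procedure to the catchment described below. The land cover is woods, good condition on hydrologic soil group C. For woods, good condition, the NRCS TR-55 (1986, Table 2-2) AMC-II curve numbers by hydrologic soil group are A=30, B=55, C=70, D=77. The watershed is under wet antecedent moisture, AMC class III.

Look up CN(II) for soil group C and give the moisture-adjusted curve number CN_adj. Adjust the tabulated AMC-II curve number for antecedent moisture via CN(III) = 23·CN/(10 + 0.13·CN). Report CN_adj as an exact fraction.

NRCS table: woods, good condition, soil group C → CN(II) = 70
Wet (AMC III): CN(III) = 23·70/(10 + 0.13·70) = 1610/(191/10) = 16100/191 ≈ 84.293

CN_adj = 16100/191 ≈ 84.293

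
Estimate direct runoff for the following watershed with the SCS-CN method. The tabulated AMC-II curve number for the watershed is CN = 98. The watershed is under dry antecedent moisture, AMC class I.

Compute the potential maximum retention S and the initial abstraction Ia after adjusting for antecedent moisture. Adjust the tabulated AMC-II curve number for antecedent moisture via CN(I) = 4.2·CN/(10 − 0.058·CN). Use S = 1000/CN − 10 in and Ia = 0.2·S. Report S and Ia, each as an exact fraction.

S = 500/1029 in ≈ 0.486 in; Ia = 100/1029 in ≈ 0.097 in

Adjust CN=98 to AMC I: 4.2·98/(10 − 0.058·98) → (2058/5) ÷ (1079/250) = 102900/1079 ≈ 95.366
S = 1000/(102900/1079) − 10 = 500/1029 in ≈ 0.486 in
Ia = 0.2S: 0.2·0.486 = 0.097 in (exactly 100/1029)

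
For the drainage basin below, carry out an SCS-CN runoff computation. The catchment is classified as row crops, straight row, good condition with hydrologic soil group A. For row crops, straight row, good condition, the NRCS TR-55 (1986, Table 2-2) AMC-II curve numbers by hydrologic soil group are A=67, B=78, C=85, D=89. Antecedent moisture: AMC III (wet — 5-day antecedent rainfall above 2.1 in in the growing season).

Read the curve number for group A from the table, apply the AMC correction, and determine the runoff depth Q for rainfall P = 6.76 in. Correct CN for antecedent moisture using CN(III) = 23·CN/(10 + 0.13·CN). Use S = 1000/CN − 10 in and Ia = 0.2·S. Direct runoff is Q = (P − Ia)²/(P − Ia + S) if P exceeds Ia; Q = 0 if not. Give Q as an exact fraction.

NRCS table: row crops, straight row, good condition, soil group A → CN(II) = 67
CN(III) from CN(II)=67: (23·67)/(10 + 0.13·67) = 154100/1871 ≈ 82.362
Retention S: 1000/CN − 10 with CN=82.362 → S = 3300/1541 ≈ 2.141 in
Ia = 0.2·(3300/1541) = 660/1541 in ≈ 0.428 in
Excess rainfall: 6.760 − 0.428 = 6.332 in; P > Ia so Q > 0
Runoff Q = (P−Ia)²/(P−Ia+S) = (6.332)²/(6.332+2.141) = 59501357041/12575677225 ≈ 4.731 in

Q = 59501357041/12575677225 in ≈ 4.731 in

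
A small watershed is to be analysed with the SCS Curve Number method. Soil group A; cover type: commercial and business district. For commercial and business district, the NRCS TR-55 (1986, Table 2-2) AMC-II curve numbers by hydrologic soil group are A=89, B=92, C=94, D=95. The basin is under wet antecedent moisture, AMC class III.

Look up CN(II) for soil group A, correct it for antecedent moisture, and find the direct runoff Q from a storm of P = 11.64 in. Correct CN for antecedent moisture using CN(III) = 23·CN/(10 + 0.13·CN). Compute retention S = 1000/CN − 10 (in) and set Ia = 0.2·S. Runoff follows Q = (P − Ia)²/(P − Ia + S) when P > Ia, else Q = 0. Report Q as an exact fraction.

NRCS table: commercial and business district, soil group A → CN(II) = 89
CN(III) from CN(II)=89: (23·89)/(10 + 0.13·89) = 204700/2157 ≈ 94.900
S = 1000/(204700/2157) − 10 = 1100/2047 in ≈ 0.537 in
Initial abstraction Ia = S/5 = (1100/2047)/5 = 220/2047 ≈ 0.107 in
Since P=11.640 > Ia=0.107: effective rainfall P−Ia = 590177/51175 in
Q: (590177/51175)² ÷ (617677/51175) = 348308891329/31609620475 in (≈ 11.019 in)

Q = 348308891329/31609620475 in ≈ 11.019 in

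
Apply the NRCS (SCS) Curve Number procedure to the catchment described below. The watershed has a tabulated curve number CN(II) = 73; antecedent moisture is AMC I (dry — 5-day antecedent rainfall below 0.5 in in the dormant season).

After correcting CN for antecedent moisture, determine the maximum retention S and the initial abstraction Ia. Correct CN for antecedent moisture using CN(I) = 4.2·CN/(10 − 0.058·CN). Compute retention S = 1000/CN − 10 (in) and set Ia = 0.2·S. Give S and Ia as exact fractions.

S = 4500/511 in ≈ 8.806 in; Ia = 900/511 in ≈ 1.761 in

Dry (AMC I): CN(I) = 4.2·73/(10 − 0.058·73) = (1533/5)/(2883/500) = 51100/961 ≈ 53.174
S = 1000/(51100/961) − 10 = 4500/511 in ≈ 8.806 in
Initial abstraction Ia = S/5 = (4500/511)/5 = 900/511 ≈ 1.761 in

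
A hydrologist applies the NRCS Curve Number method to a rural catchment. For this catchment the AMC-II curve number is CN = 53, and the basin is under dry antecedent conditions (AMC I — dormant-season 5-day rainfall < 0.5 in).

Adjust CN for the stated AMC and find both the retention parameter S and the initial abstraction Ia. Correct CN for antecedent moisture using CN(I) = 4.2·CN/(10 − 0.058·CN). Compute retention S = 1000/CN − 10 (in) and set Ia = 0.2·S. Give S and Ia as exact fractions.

Dry (AMC I): CN(I) = 4.2·53/(10 − 0.058·53) = (1113/5)/(3463/500) = 111300/3463 ≈ 32.140
Max retention: S = 1000/(111300/3463) − 10 = 23500/1113 in (≈ 21.114 in)
Initial abstraction Ia = S/5 = (23500/1113)/5 = 4700/1113 ≈ 4.223 in

S = 23500/1113 in ≈ 21.114 in; Ia = 4700/1113 in ≈ 4.223 in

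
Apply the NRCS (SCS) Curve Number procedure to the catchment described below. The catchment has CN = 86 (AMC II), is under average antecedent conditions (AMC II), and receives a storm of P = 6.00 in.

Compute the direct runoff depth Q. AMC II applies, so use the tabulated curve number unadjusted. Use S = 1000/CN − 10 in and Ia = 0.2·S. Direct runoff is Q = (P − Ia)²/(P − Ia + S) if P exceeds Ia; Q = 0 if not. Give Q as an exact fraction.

Q = 29768/6751 in ≈ 4.409 in

AMC II — tabulated CN = 86 applies directly.
Max retention: S = 1000/86 − 10 = 70/43 in (≈ 1.628 in)
Initial abstraction Ia = S/5 = (70/43)/5 = 14/43 ≈ 0.326 in
Excess rainfall: 6.000 − 0.326 = 5.674 in; P > Ia so Q > 0
Runoff Q = (P−Ia)²/(P−Ia+S) = (5.674)²/(5.674+1.628) = 29768/6751 ≈ 4.409 in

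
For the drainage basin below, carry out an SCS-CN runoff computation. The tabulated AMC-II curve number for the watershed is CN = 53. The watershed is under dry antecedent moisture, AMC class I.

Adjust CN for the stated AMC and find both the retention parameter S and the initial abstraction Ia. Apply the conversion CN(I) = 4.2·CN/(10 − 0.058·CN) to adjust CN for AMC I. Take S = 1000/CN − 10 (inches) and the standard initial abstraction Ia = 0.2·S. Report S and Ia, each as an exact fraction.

CN(I) from CN(II)=53: (4.2·53)/(10 − 0.058·53) = 111300/3463 ≈ 32.140
Max retention: S = 1000/(111300/3463) − 10 = 23500/1113 in (≈ 21.114 in)
Ia = 0.2·(23500/1113) = 4700/1113 in ≈ 4.223 in

S = 23500/1113 in ≈ 21.114 in; Ia = 4700/1113 in ≈ 4.223 in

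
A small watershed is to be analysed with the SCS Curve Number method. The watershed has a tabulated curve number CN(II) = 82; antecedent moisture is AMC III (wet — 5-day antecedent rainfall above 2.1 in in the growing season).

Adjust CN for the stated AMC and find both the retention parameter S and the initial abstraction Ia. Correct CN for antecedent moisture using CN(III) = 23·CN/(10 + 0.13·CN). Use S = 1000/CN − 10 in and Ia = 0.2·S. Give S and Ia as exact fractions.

S = 900/943 in ≈ 0.954 in; Ia = 180/943 in ≈ 0.191 in

CN(III) from CN(II)=82: (23·82)/(10 + 0.13·82) = 94300/1033 ≈ 91.288
Retention S: 1000/CN − 10 with CN=91.288 → S = 900/943 ≈ 0.954 in
Ia = 0.2·(900/943) = 180/943 in ≈ 0.191 in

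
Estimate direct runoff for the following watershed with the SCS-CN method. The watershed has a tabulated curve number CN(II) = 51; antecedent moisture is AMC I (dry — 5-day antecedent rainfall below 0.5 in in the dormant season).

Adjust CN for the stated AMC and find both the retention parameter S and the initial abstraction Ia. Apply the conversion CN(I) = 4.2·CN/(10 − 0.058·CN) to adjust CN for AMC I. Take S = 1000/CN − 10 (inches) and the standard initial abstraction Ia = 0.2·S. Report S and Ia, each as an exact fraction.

S = 3500/153 in ≈ 22.876 in; Ia = 700/153 in ≈ 4.575 in

Dry (AMC I): CN(I) = 4.2·51/(10 − 0.058·51) = (1071/5)/(3521/500) = 15300/503 ≈ 30.417
Retention S: 1000/CN − 10 with CN=30.417 → S = 3500/153 ≈ 22.876 in
Ia = 0.2S: 0.2·22.876 = 4.575 in (exactly 700/153)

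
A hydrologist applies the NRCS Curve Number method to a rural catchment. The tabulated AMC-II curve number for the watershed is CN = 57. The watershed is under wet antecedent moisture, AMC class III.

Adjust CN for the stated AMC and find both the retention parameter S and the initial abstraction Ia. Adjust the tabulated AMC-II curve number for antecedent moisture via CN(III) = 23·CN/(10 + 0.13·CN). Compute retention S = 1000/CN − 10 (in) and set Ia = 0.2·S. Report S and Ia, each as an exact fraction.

S = 4300/1311 in ≈ 3.280 in; Ia = 860/1311 in ≈ 0.656 in

CN(III) from CN(II)=57: (23·57)/(10 + 0.13·57) = 131100/1741 ≈ 75.302
Retention S: 1000/CN − 10 with CN=75.302 → S = 4300/1311 ≈ 3.280 in
Initial abstraction Ia = S/5 = (4300/1311)/5 = 860/1311 ≈ 0.656 in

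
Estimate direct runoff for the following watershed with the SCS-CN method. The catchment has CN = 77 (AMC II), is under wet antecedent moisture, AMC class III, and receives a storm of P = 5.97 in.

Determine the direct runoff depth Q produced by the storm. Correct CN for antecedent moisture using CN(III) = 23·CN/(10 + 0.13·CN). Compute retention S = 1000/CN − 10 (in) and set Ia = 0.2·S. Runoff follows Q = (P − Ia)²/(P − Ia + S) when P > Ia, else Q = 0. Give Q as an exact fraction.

Q = 1933272961/415561300 in ≈ 4.652 in

CN(III) from CN(II)=77: (23·77)/(10 + 0.13·77) = 7700/87 ≈ 88.506
Retention S: 1000/CN − 10 with CN=88.506 → S = 100/77 ≈ 1.299 in
Ia = 0.2S: 0.2·1.299 = 0.260 in (exactly 20/77)
P − Ia = 5.970 − 0.260 = 43969/7700 ≈ 5.710 in (> 0, runoff occurs)
Q = (43969/7700)²/((43969/7700) + 100/77) = (1933272961/59290000)/(53969/7700) = 1933272961/415561300 in ≈ 4.652 in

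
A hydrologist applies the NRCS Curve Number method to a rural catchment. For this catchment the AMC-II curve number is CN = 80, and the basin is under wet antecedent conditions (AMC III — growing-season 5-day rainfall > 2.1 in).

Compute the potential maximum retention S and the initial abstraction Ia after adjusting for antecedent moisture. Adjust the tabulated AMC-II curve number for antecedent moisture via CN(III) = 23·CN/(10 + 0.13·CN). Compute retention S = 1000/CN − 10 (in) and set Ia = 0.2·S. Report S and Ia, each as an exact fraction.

S = 25/23 in ≈ 1.087 in; Ia = 5/23 in ≈ 0.217 in

CN(III) from CN(II)=80: (23·80)/(10 + 0.13·80) = 4600/51 ≈ 90.196
S = 1000/(4600/51) − 10 = 25/23 in ≈ 1.087 in
Initial abstraction Ia = S/5 = (25/23)/5 = 5/23 ≈ 0.217 in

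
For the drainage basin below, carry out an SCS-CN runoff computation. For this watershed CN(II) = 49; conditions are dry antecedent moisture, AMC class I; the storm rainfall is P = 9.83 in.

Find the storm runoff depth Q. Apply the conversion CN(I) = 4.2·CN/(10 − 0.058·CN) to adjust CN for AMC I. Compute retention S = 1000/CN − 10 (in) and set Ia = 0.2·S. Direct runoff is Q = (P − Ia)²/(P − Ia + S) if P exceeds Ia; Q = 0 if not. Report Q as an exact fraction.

Q = 27945474561/34888896700 in ≈ 0.801 in

CN(I) from CN(II)=49: (4.2·49)/(10 − 0.058·49) = 34300/1193 ≈ 28.751
Retention S: 1000/CN − 10 with CN=28.751 → S = 8500/343 ≈ 24.781 in
Initial abstraction Ia = S/5 = (8500/343)/5 = 1700/343 ≈ 4.956 in
Excess rainfall: 9.830 − 4.956 = 4.874 in; P > Ia so Q > 0
Q: (167169/34300)² ÷ (1017169/34300) = 27945474561/34888896700 in (≈ 0.801 in)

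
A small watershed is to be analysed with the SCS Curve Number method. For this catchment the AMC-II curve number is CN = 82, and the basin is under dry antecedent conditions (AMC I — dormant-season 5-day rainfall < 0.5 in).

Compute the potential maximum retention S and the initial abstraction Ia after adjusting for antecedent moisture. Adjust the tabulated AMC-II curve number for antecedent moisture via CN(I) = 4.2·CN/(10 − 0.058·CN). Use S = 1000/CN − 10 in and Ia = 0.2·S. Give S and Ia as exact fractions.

Adjust CN=82 to AMC I: 4.2·82/(10 − 0.058·82) → (1722/5) ÷ (1311/250) = 28700/437 ≈ 65.675
Max retention: S = 1000/(28700/437) − 10 = 1500/287 in (≈ 5.226 in)
Initial abstraction Ia = S/5 = (1500/287)/5 = 300/287 ≈ 1.045 in

S = 1500/287 in ≈ 5.226 in; Ia = 300/287 in ≈ 1.045 in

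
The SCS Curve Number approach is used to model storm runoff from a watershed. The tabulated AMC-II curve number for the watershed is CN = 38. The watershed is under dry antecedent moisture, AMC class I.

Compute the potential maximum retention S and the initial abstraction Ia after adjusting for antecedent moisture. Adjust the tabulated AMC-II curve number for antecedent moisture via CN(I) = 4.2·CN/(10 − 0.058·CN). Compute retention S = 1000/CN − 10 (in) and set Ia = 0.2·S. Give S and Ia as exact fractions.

CN(I) from CN(II)=38: (4.2·38)/(10 − 0.058·38) = 39900/1949 ≈ 20.472
Max retention: S = 1000/(39900/1949) − 10 = 15500/399 in (≈ 38.847 in)
Ia = 0.2·(15500/399) = 3100/399 in ≈ 7.769 in

S = 15500/399 in ≈ 38.847 in; Ia = 3100/399 in ≈ 7.769 in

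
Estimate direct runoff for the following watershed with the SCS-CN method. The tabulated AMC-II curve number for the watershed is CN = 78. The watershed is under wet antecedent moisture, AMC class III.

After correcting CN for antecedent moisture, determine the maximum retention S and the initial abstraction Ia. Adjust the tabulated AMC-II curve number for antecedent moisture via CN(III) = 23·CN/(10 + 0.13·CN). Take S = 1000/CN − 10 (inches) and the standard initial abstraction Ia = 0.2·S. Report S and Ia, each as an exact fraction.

Wet (AMC III): CN(III) = 23·78/(10 + 0.13·78) = 1794/(1007/50) = 89700/1007 ≈ 89.076
Max retention: S = 1000/(89700/1007) − 10 = 1100/897 in (≈ 1.226 in)
Ia = 0.2·(1100/897) = 220/897 in ≈ 0.245 in

S = 1100/897 in ≈ 1.226 in; Ia = 220/897 in ≈ 0.245 in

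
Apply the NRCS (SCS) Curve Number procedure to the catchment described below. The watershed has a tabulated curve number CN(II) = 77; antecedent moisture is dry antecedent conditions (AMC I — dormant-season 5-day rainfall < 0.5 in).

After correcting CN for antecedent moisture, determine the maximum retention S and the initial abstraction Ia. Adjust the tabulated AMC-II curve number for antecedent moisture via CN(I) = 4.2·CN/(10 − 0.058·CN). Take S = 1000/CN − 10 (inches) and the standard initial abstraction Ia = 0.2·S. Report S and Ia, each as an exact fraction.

CN(I) from CN(II)=77: (4.2·77)/(10 − 0.058·77) = 161700/2767 ≈ 58.439
Max retention: S = 1000/(161700/2767) − 10 = 11500/1617 in (≈ 7.112 in)
Ia = 0.2S: 0.2·7.112 = 1.422 in (exactly 2300/1617)

S = 11500/1617 in ≈ 7.112 in; Ia = 2300/1617 in ≈ 1.422 in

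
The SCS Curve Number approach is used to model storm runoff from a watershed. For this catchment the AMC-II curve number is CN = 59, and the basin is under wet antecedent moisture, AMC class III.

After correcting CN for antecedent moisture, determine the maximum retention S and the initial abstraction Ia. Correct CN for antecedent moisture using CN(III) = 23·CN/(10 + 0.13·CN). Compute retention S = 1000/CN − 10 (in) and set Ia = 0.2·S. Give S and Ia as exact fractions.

Adjust CN=59 to AMC III: 23·59/(10 + 0.13·59) → 1357 ÷ (1767/100) = 135700/1767 ≈ 76.797
Max retention: S = 1000/(135700/1767) − 10 = 4100/1357 in (≈ 3.021 in)
Initial abstraction Ia = S/5 = (4100/1357)/5 = 820/1357 ≈ 0.604 in

S = 4100/1357 in ≈ 3.021 in; Ia = 820/1357 in ≈ 0.604 in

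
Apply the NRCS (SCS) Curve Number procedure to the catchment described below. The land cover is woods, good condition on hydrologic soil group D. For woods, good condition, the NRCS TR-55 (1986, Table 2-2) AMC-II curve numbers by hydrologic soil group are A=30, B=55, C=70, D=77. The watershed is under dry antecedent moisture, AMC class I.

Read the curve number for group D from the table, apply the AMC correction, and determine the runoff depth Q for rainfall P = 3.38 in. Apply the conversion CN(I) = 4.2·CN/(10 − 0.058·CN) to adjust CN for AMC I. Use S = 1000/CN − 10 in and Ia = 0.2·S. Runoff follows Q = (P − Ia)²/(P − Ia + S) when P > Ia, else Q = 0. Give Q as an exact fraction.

NRCS table: woods, good condition, soil group D → CN(II) = 77
Dry (AMC I): CN(I) = 4.2·77/(10 − 0.058·77) = (1617/5)/(2767/500) = 161700/2767 ≈ 58.439
Max retention: S = 1000/(161700/2767) − 10 = 11500/1617 in (≈ 7.112 in)
Ia = 0.2·(11500/1617) = 2300/1617 in ≈ 1.422 in
Excess rainfall: 3.380 − 1.422 = 1.958 in; P > Ia so Q > 0
Q = (158273/80850)²/((158273/80850) + 11500/1617) = (25050342529/6536722500)/(733273/80850) = 25050342529/59285122050 in ≈ 0.423 in

Q = 25050342529/59285122050 in ≈ 0.423 in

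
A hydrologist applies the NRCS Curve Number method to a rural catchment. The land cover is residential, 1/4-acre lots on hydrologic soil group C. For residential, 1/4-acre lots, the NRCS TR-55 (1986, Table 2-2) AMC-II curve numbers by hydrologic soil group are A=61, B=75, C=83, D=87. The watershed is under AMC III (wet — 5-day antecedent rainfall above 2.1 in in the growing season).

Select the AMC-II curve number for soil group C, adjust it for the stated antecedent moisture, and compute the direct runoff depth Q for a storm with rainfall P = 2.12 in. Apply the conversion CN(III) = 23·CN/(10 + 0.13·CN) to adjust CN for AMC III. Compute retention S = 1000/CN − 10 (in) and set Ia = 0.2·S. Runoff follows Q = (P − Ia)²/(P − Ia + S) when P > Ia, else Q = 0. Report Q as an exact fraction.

Q = 8589026329/6451322325 in ≈ 1.331 in

NRCS table: residential, 1/4-acre lots, soil group C → CN(II) = 83
CN(III) from CN(II)=83: (23·83)/(10 + 0.13·83) = 190900/2079 ≈ 91.823
Retention S: 1000/CN − 10 with CN=91.823 → S = 1700/1909 ≈ 0.891 in
Initial abstraction Ia = S/5 = (1700/1909)/5 = 340/1909 ≈ 0.178 in
Excess rainfall: 2.120 − 0.178 = 1.942 in; P > Ia so Q > 0
Q: (92677/47725)² ÷ (135177/47725) = 8589026329/6451322325 in (≈ 1.331 in)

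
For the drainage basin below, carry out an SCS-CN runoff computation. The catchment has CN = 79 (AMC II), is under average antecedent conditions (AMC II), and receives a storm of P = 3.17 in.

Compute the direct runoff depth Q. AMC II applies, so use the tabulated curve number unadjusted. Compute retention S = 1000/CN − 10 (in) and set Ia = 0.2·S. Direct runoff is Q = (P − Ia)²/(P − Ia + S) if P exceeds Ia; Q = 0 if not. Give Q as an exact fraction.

Q = 434430649/330559700 in ≈ 1.314 in

Average conditions: CN = 79 (no AMC adjustment).
Max retention: S = 1000/79 − 10 = 210/79 in (≈ 2.658 in)
Ia = 0.2·(210/79) = 42/79 in ≈ 0.532 in
Excess rainfall: 3.170 − 0.532 = 2.638 in; P > Ia so Q > 0
Q: (20843/7900)² ÷ (41843/7900) = 434430649/330559700 in (≈ 1.314 in)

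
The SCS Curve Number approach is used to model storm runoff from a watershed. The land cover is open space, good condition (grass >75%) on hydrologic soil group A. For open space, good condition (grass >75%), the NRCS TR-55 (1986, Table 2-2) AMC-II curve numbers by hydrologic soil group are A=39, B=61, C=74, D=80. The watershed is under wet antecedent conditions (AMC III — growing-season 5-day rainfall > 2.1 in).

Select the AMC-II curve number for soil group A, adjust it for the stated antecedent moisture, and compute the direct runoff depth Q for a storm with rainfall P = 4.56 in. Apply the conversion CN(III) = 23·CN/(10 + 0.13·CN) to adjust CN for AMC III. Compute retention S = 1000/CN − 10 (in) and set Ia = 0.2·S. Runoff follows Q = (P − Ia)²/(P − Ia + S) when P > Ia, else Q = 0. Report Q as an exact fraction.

NRCS table: open space, good condition (grass >75%), soil group A → CN(II) = 39
CN(III) from CN(II)=39: (23·39)/(10 + 0.13·39) = 89700/1507 ≈ 59.522
S = 1000/(89700/1507) − 10 = 6100/897 in ≈ 6.800 in
Ia = 0.2·(6100/897) = 1220/897 in ≈ 1.360 in
Excess rainfall: 4.560 − 1.360 = 3.200 in; P > Ia so Q > 0
Q = (71758/22425)²/((71758/22425) + 6100/897) = (5149210564/502880625)/(224258/22425) = 2574605282/2514492825 in ≈ 1.024 in

Q = 2574605282/2514492825 in ≈ 1.024 in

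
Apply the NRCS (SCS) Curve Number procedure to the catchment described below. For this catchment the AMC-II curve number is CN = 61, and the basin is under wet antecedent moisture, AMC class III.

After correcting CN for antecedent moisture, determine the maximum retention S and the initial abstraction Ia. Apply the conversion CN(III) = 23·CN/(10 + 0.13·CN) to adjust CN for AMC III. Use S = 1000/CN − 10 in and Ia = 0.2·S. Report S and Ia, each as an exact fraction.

Adjust CN=61 to AMC III: 23·61/(10 + 0.13·61) → 1403 ÷ (1793/100) = 140300/1793 ≈ 78.249
Retention S: 1000/CN − 10 with CN=78.249 → S = 3900/1403 ≈ 2.780 in
Initial abstraction Ia = S/5 = (3900/1403)/5 = 780/1403 ≈ 0.556 in

S = 3900/1403 in ≈ 2.780 in; Ia = 780/1403 in ≈ 0.556 in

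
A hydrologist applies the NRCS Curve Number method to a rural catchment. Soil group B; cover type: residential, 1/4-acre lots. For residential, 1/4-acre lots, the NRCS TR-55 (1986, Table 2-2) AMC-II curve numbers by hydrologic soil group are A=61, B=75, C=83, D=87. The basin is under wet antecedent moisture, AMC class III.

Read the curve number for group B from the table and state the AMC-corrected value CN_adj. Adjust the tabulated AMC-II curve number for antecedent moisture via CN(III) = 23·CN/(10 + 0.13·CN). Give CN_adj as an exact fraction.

CN_adj = 6900/79 ≈ 87.342

NRCS table: residential, 1/4-acre lots, soil group B → CN(II) = 75
Adjust CN=75 to AMC III: 23·75/(10 + 0.13·75) → 1725 ÷ (79/4) = 6900/79 ≈ 87.342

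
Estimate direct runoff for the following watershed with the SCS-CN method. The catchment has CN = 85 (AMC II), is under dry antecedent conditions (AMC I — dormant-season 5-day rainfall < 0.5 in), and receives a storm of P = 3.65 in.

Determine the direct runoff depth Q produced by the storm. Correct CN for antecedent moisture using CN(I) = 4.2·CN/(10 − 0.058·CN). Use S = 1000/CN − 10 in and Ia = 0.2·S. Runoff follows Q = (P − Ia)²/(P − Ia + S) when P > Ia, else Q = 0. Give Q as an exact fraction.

Adjust CN=85 to AMC I: 4.2·85/(10 − 0.058·85) → 357 ÷ (507/100) = 11900/169 ≈ 70.414
Retention S: 1000/CN − 10 with CN=70.414 → S = 500/119 ≈ 4.202 in
Ia = 0.2·(500/119) = 100/119 in ≈ 0.840 in
P − Ia = 3.650 − 0.840 = 6687/2380 ≈ 2.810 in (> 0, runoff occurs)
Runoff Q = (P−Ia)²/(P−Ia+S) = (2.810)²/(2.810+4.202) = 44715969/39715060 ≈ 1.126 in

Q = 44715969/39715060 in ≈ 1.126 in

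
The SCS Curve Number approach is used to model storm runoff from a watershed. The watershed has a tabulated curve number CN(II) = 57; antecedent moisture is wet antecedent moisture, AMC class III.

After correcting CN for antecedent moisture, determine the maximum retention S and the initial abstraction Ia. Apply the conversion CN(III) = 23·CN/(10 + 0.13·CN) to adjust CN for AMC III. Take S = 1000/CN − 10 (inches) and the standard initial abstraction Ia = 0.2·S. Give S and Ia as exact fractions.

S = 4300/1311 in ≈ 3.280 in; Ia = 860/1311 in ≈ 0.656 in

CN(III) from CN(II)=57: (23·57)/(10 + 0.13·57) = 131100/1741 ≈ 75.302
S = 1000/(131100/1741) − 10 = 4300/1311 in ≈ 3.280 in
Ia = 0.2S: 0.2·3.280 = 0.656 in (exactly 860/1311)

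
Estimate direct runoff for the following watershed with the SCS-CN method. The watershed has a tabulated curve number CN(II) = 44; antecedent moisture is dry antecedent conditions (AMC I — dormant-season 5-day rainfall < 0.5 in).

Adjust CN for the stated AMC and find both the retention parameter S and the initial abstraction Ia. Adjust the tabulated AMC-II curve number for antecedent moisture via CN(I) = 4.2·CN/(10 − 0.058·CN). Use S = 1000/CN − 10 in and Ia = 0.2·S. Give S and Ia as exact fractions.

S = 1000/33 in ≈ 30.303 in; Ia = 200/33 in ≈ 6.061 in

Adjust CN=44 to AMC I: 4.2·44/(10 − 0.058·44) → (924/5) ÷ (931/125) = 3300/133 ≈ 24.812
S = 1000/(3300/133) − 10 = 1000/33 in ≈ 30.303 in
Ia = 0.2·(1000/33) = 200/33 in ≈ 6.061 in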